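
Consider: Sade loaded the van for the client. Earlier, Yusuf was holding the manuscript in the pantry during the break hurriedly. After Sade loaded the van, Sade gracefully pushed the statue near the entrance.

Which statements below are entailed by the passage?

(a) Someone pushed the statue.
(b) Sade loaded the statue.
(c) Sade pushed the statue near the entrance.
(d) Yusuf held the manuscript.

(a) Entailed — dropping 'gracefully', 'near the entrance' and generalizing the agent leaves a sub-description the original still satisfies.
(b) Not entailed — Sade loaded the van, not the statue; the statue belongs to the pushing event.
(c) Entailed — dropping 'gracefully' leaves a sub-description the original still satisfies.
(d) Entailed — 'hold' is an activity; 'was holding' entails that some holding happened, so 'held' holds.

(a), (c), (d)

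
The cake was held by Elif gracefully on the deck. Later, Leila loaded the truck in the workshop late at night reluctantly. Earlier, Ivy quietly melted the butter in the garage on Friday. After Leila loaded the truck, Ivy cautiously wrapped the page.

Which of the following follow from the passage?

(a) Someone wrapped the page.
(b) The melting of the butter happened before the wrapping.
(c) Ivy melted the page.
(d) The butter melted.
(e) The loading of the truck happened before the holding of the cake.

(a), (b), (d)

(a) Entailed — every conjunct here is already in the original wrapping event.
(b) Entailed — the narrative places the melting before the wrapping.
(c) Not entailed — Ivy melted the butter, not the page; the page belongs to the wrapping event.
(d) Entailed — 'Ivy melted the butter' is causative; it entails the inchoative 'the butter melted'.
(e) Not entailed — the narrative places the holding before the loading, not after.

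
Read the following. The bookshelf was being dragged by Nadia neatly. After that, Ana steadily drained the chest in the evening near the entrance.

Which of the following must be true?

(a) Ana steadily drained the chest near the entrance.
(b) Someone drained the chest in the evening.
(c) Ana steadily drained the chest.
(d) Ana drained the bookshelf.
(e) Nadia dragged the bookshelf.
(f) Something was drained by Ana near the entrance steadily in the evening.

(a) Entailed — the original entails any weakening of itself; this just drops 'in the evening'.
(b) Entailed — the original entails any weakening of itself; this just drops 'near the entrance', 'steadily' and generalizes the agent.
(c) Entailed — this follows by dropping conjuncts from the draining event's description.
(d) Not entailed — Ana drained the chest, not the bookshelf; the bookshelf belongs to the dragging event.
(e) Entailed — 'drag' is an activity; 'was dragging' entails that some dragging happened, so 'dragged' holds.
(f) Entailed — the original entails any weakening of itself; this just generalizes the patient.

(a), (b), (c), (e), (f)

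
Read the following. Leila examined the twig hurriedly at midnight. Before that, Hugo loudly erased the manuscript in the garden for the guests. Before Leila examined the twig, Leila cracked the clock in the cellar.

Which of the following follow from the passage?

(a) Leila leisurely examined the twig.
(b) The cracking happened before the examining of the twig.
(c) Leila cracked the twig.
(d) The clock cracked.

(a) Not entailed — 'leisurely' adds a manner not in (and inconsistent with) the original.
(b) Entailed — the narrative places the cracking before the examining.
(c) Not entailed — Leila cracked the clock, not the twig; the twig belongs to the examining event.
(d) Entailed — 'Leila cracked the clock' is causative; it entails the inchoative 'the clock cracked'.

(b), (d)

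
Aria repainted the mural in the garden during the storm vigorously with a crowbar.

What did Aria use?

'with a crowbar' marks the instrument of the repainting event.

a crowbar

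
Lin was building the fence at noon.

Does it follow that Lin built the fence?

'was building' is progressive; for an accomplishment like 'build the fence', it doesn't entail completion.

no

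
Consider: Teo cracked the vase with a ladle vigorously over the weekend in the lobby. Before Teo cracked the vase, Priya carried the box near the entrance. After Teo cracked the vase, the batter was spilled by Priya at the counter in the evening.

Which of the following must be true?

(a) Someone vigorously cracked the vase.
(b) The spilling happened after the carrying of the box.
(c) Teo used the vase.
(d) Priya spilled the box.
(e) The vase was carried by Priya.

(a), (b)

(a) Entailed — every conjunct here is already in the original cracking event.
(b) Entailed — the narrative places the carrying before the spilling.
(c) Not entailed — the vase is the patient, not an instrument — Teo used a ladle.
(d) Not entailed — Priya spilled the batter, not the box; the box belongs to the carrying event.
(e) Not entailed — Priya carried the box, not the vase; the vase belongs to the cracking event.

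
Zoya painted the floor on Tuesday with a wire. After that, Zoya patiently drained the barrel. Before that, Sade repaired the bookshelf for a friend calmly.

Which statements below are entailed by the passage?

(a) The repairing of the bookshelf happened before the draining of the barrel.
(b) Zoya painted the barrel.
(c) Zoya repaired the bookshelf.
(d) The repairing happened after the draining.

(a) Entailed — the narrative places the repairing before the draining.
(b) Not entailed — Zoya painted the floor, not the barrel; the barrel belongs to the draining event.
(c) Not entailed — the passage has Sade repairing the bookshelf, not Zoya.
(d) Not entailed — the narrative places the repairing before the draining, not after.

(a)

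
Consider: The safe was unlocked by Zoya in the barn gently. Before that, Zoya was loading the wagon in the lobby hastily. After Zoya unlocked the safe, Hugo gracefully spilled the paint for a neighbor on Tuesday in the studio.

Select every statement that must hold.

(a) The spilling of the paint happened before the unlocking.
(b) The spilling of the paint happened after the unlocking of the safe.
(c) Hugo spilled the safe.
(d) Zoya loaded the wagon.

(a) Not entailed — the narrative places the unlocking before the spilling, not after.
(b) Entailed — the narrative places the unlocking before the spilling.
(c) Not entailed — Hugo spilled the paint, not the safe; the safe belongs to the unlocking event.
(d) Not entailed — 'was loading' is progressive on an accomplishment; it does not entail the completed 'loaded'.

(b)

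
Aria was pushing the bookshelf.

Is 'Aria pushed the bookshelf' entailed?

'push' is atelic; if Aria was pushing the bookshelf, then Aria pushed the bookshelf (for some time).

yes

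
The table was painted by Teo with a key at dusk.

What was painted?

'the table' marks the patient of the painting event.

the table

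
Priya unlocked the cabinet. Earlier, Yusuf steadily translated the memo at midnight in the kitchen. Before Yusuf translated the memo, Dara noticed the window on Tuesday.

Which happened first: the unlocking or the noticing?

The connectives place the noticing before the unlocking.

the noticing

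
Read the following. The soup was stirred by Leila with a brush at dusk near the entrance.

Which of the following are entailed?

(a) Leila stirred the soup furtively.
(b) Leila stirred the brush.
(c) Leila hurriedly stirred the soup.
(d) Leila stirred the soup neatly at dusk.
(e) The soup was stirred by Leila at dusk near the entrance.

(a) Not entailed — 'furtively' adds information not in the original event.
(b) Not entailed — the brush is the instrument, not what was stirred.
(c) Not entailed — 'hurriedly' adds information not in the original event.
(d) Not entailed — 'neatly' adds information not in the original event.
(e) Entailed — this follows by dropping conjuncts from the stirring event's description.

(e)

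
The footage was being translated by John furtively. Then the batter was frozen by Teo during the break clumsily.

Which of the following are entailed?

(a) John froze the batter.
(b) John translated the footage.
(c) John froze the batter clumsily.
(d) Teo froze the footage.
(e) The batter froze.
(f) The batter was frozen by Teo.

(a) Not entailed — the passage has Teo freezing the batter, not John.
(b) Not entailed — 'was translating' is progressive on an accomplishment; it does not entail the completed 'translated'.
(c) Not entailed — the passage has Teo freezing the batter, not John.
(d) Not entailed — Teo froze the batter, not the footage; the footage belongs to the translating event.
(e) Entailed — 'Teo froze the batter' is causative; it entails the inchoative 'the batter froze'.
(f) Entailed — every conjunct here is already in the original freezing event.

(e), (f)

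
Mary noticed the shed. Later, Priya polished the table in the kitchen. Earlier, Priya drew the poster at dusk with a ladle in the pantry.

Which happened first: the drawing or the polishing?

The connectives place the drawing before the polishing.

the drawing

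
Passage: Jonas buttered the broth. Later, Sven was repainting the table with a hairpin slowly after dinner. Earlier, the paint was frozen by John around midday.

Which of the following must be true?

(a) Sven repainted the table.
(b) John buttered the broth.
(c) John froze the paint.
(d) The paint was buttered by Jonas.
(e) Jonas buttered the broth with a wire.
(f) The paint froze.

(c), (f)

(a) Not entailed — 'was repainting' is progressive on an accomplishment; it does not entail the completed 'repainted'.
(b) Not entailed — the passage has Jonas buttering the broth, not John.
(c) Entailed — every conjunct here is already in the original freezing event.
(d) Not entailed — Jonas buttered the broth, not the paint; the paint belongs to the freezing event.
(e) Not entailed — 'with a wire' adds information not in the original event.
(f) Entailed — 'John froze the paint' is causative; it entails the inchoative 'the paint froze'.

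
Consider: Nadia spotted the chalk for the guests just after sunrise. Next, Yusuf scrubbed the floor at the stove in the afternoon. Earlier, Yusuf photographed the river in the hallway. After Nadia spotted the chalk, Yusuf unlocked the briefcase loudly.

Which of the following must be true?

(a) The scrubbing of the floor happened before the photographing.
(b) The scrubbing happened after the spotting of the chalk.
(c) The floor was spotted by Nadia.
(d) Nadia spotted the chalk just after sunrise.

(b), (d)

(a) Not entailed — the narrative places the photographing before the scrubbing, not after.
(b) Entailed — the narrative places the spotting before the scrubbing.
(c) Not entailed — Nadia spotted the chalk, not the floor; the floor belongs to the scrubbing event.
(d) Entailed — dropping 'for the guests' leaves a sub-description the original still satisfies.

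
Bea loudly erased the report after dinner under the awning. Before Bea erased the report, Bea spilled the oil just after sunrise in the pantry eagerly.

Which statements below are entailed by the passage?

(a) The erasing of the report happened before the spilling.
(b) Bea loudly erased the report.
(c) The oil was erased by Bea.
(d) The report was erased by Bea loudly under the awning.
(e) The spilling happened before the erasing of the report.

(b), (d), (e)

(a) Not entailed — the narrative places the spilling before the erasing, not after.
(b) Entailed — the original entails any weakening of itself; this just drops 'under the awning', 'after dinner'.
(c) Not entailed — Bea erased the report, not the oil; the oil belongs to the spilling event.
(d) Entailed — this follows by dropping conjuncts from the erasing event's description.
(e) Entailed — the narrative places the spilling before the erasing.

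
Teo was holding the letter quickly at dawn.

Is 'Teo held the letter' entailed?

'hold' is atelic; if Teo was holding the letter, then Teo held the letter (for some time).

yes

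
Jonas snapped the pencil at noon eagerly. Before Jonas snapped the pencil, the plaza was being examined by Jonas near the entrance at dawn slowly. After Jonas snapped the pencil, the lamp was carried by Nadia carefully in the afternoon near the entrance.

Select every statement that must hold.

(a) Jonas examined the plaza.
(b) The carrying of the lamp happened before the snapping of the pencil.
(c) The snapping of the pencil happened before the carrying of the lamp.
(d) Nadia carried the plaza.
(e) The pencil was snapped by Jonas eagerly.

(a), (c), (e)

(a) Entailed — 'examine' is an activity; 'was examining' entails that some examining happened, so 'examined' holds.
(b) Not entailed — the narrative places the snapping before the carrying, not after.
(c) Entailed — the narrative places the snapping before the carrying.
(d) Not entailed — Nadia carried the lamp, not the plaza; the plaza belongs to the examining event.
(e) Entailed — the original entails any weakening of itself; this just drops 'at noon'.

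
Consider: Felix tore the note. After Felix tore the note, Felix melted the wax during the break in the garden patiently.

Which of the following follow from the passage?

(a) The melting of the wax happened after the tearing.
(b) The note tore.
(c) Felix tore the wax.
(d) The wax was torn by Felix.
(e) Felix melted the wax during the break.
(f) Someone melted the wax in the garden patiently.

(a), (b), (e), (f)

(a) Entailed — the narrative places the tearing before the melting.
(b) Entailed — 'Felix tore the note' is causative; it entails the inchoative 'the note tore'.
(c) Not entailed — Felix tore the note, not the wax; the wax belongs to the melting event.
(d) Not entailed — Felix tore the note, not the wax; the wax belongs to the melting event.
(e) Entailed — every conjunct here is already in the original melting event.
(f) Entailed — the original entails any weakening of itself; this just drops 'during the break' and generalizes the agent.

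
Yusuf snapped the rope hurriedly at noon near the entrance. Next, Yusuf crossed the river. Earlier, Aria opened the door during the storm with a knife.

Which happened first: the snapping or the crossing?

the snapping

The connectives place the snapping before the crossing.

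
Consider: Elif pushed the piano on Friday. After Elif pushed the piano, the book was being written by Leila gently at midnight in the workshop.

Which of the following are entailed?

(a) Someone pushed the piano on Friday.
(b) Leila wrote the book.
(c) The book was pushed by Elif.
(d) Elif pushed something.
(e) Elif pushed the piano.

(a), (d), (e)

(a) Entailed — this follows by dropping conjuncts from the pushing event's description.
(b) Not entailed — 'was writing' is progressive on an accomplishment; it does not entail the completed 'wrote'.
(c) Not entailed — Elif pushed the piano, not the book; the book belongs to the writing event.
(d) Entailed — the original entails any weakening of itself; this just drops 'on Friday' and generalizes the patient.
(e) Entailed — dropping 'on Friday' leaves a sub-description the original still satisfies.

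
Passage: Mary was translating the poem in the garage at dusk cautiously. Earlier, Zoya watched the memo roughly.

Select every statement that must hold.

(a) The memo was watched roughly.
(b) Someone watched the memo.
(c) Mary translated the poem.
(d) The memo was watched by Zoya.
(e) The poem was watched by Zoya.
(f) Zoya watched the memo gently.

(a), (b), (d)

(a) Entailed — every conjunct here is already in the original watching event.
(b) Entailed — dropping 'roughly' and generalizing the agent leaves a sub-description the original still satisfies.
(c) Not entailed — 'was translating' is progressive on an accomplishment; it does not entail the completed 'translated'.
(d) Entailed — every conjunct here is already in the original watching event.
(e) Not entailed — Zoya watched the memo, not the poem; the poem belongs to the translating event.
(f) Not entailed — 'gently' adds a manner not in (and inconsistent with) the original.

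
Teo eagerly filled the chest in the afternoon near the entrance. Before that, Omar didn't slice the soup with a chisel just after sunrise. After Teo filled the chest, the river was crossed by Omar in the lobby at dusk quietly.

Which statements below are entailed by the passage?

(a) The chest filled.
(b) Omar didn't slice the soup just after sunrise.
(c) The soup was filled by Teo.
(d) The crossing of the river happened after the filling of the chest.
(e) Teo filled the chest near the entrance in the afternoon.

(a) Entailed — 'Teo filled the chest' is causative; it entails the inchoative 'the chest filled'.
(b) Not entailed — dropping 'with a chisel' under negation is not valid — the original leaves open that Omar sliced the soup some other way.
(c) Not entailed — Teo filled the chest, not the soup; the soup belongs to the slicing event.
(d) Entailed — the narrative places the filling before the crossing.
(e) Entailed — every conjunct here is already in the original filling event.

(a), (d), (e)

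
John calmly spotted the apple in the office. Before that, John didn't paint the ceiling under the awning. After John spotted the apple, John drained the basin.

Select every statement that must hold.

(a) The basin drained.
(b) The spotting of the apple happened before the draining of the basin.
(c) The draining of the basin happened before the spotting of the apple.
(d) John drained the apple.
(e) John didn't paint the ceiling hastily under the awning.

(a) Entailed — 'John drained the basin' is causative; it entails the inchoative 'the basin drained'.
(b) Entailed — the narrative places the spotting before the draining.
(c) Not entailed — the narrative places the spotting before the draining, not after.
(d) Not entailed — John drained the basin, not the apple; the apple belongs to the spotting event.
(e) Entailed — under negation, adding a further restriction is entailed: if no such painting event occurred, none occurred hastily either.

(a), (b), (e)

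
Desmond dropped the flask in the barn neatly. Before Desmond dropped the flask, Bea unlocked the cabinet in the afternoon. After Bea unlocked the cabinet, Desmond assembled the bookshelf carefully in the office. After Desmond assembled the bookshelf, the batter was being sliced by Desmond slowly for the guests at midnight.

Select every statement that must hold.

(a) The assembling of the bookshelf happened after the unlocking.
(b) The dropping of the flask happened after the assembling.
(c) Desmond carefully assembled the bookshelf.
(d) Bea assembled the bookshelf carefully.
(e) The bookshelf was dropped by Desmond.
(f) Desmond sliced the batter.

(a), (c)

(a) Entailed — the narrative places the unlocking before the assembling.
(b) Not entailed — the narrative doesn't order the assembling relative to the dropping.
(c) Entailed — the original entails any weakening of itself; this just drops 'in the office'.
(d) Not entailed — the passage has Desmond assembling the bookshelf, not Bea.
(e) Not entailed — Desmond dropped the flask, not the bookshelf; the bookshelf belongs to the assembling event.
(f) Not entailed — 'was slicing' is progressive on an accomplishment; it does not entail the completed 'sliced'.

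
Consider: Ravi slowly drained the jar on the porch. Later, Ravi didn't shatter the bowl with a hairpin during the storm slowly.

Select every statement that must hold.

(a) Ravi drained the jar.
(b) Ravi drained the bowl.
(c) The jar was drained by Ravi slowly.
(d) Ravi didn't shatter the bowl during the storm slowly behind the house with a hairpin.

(a), (c), (d)

(a) Entailed — this follows by dropping conjuncts from the draining event's description.
(b) Not entailed — Ravi drained the jar, not the bowl; the bowl belongs to the shattering event.
(c) Entailed — the original entails any weakening of itself; this just drops 'on the porch'.
(d) Entailed — under negation, adding a further restriction is entailed: if no such shattering event occurred, none occurred behind the house either.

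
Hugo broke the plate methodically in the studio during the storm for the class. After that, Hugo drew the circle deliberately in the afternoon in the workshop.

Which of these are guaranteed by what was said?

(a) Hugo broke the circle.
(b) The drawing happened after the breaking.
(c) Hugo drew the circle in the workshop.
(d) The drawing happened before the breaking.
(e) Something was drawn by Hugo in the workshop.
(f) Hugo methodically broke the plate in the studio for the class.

(b), (c), (e), (f)

(a) Not entailed — Hugo broke the plate, not the circle; the circle belongs to the drawing event.
(b) Entailed — the narrative places the breaking before the drawing.
(c) Entailed — the original entails any weakening of itself; this just drops 'deliberately', 'in the afternoon'.
(d) Not entailed — the narrative places the breaking before the drawing, not after.
(e) Entailed — the original entails any weakening of itself; this just drops 'deliberately', 'in the afternoon' and generalizes the patient.
(f) Entailed — this follows by dropping conjuncts from the breaking event's description.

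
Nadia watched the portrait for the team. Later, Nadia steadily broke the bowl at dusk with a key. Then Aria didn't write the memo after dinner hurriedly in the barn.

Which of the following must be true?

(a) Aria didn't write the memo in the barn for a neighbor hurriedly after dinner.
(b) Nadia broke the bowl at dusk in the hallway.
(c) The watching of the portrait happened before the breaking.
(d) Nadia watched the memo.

(a), (c)

(a) Entailed — under negation, adding a further restriction is entailed: if no such writing event occurred, none occurred for a neighbor either.
(b) Not entailed — 'in the hallway' adds information not in the original event.
(c) Entailed — the narrative places the watching before the breaking.
(d) Not entailed — Nadia watched the portrait, not the memo; the memo belongs to the writing event.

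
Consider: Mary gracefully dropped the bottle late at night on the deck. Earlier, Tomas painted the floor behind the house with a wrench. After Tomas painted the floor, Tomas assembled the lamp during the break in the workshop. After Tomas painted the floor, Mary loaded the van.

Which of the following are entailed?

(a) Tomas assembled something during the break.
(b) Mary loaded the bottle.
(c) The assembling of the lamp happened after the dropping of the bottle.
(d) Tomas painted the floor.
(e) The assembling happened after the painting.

(a) Entailed — the original entails any weakening of itself; this just drops 'in the workshop' and generalizes the patient.
(b) Not entailed — Mary loaded the van, not the bottle; the bottle belongs to the dropping event.
(c) Not entailed — the narrative doesn't order the dropping relative to the assembling.
(d) Entailed — dropping 'with a wrench', 'behind the house' leaves a sub-description the original still satisfies.
(e) Entailed — the narrative places the painting before the assembling.

(a), (d), (e)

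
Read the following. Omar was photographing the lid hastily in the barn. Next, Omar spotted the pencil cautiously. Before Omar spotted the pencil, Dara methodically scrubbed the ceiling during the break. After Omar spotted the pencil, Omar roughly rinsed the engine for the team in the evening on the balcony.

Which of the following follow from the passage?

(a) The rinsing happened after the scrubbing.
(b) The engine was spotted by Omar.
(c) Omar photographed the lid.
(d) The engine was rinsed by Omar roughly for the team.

(a) Entailed — the narrative places the scrubbing before the rinsing.
(b) Not entailed — Omar spotted the pencil, not the engine; the engine belongs to the rinsing event.
(c) Not entailed — 'was photographing' is progressive on an accomplishment; it does not entail the completed 'photographed'.
(d) Entailed — this follows by dropping conjuncts from the rinsing event's description.

(a), (d)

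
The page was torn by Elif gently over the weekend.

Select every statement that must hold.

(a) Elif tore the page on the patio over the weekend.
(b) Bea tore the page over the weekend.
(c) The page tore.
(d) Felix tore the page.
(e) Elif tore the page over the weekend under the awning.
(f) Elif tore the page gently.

(a) Not entailed — 'on the patio' adds information not in the original event.
(b) Not entailed — the passage has Elif tearing the page, not Bea.
(c) Entailed — 'Elif tore the page' is causative; it entails the inchoative 'the page tore'.
(d) Not entailed — the passage has Elif tearing the page, not Felix.
(e) Not entailed — 'under the awning' adds information not in the original event.
(f) Entailed — this follows by dropping conjuncts from the tearing event's description.

(c), (f)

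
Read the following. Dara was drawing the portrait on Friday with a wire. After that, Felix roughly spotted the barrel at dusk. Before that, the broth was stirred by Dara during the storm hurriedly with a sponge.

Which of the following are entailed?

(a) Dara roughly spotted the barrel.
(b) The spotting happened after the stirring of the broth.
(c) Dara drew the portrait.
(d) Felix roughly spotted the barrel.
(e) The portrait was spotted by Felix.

(b), (d)

(a) Not entailed — the passage has Felix spotting the barrel, not Dara.
(b) Entailed — the narrative places the stirring before the spotting.
(c) Not entailed — 'was drawing' is progressive on an accomplishment; it does not entail the completed 'drew'.
(d) Entailed — this follows by dropping conjuncts from the spotting event's description.
(e) Not entailed — Felix spotted the barrel, not the portrait; the portrait belongs to the drawing event.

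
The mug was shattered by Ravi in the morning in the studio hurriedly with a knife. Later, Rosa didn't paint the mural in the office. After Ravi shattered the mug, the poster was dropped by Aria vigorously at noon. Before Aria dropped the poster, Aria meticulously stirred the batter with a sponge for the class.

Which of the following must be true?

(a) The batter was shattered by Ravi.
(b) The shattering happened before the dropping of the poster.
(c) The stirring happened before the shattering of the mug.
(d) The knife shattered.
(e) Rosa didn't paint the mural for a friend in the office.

(b), (e)

(a) Not entailed — Ravi shattered the mug, not the batter; the batter belongs to the stirring event.
(b) Entailed — the narrative places the shattering before the dropping.
(c) Not entailed — the narrative doesn't order the stirring relative to the shattering.
(d) Not entailed — the mug is what shattered, not the knife.
(e) Entailed — under negation, adding a further restriction is entailed: if no such painting event occurred, none occurred for a friend either.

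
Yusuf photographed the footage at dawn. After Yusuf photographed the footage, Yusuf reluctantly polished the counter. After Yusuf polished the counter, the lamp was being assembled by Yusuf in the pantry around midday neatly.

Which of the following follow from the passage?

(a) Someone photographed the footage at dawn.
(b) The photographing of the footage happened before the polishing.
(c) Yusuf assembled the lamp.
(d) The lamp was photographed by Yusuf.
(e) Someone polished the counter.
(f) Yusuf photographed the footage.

(a) Entailed — every conjunct here is already in the original photographing event.
(b) Entailed — the narrative places the photographing before the polishing.
(c) Not entailed — 'was assembling' is progressive on an accomplishment; it does not entail the completed 'assembled'.
(d) Not entailed — Yusuf photographed the footage, not the lamp; the lamp belongs to the assembling event.
(e) Entailed — this follows by dropping conjuncts from the polishing event's description.
(f) Entailed — this follows by dropping conjuncts from the photographing event's description.

(a), (b), (e), (f)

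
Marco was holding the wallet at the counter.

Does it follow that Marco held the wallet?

yes

'hold' is atelic; if Marco was holding the wallet, then Marco held the wallet (for some time).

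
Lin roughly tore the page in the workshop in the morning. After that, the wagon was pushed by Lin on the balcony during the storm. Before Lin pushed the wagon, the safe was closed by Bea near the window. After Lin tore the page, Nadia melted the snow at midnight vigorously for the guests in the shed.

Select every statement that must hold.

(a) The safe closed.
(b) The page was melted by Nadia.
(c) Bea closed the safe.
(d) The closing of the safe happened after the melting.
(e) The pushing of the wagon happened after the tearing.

(a) Entailed — 'Bea closed the safe' is causative; it entails the inchoative 'the safe closed'.
(b) Not entailed — Nadia melted the snow, not the page; the page belongs to the tearing event.
(c) Entailed — dropping 'near the window' leaves a sub-description the original still satisfies.
(d) Not entailed — the narrative doesn't order the melting relative to the closing.
(e) Entailed — the narrative places the tearing before the pushing.

(a), (c), (e)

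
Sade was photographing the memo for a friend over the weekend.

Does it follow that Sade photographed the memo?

'was photographing' is progressive; for an accomplishment like 'photograph the memo', it doesn't entail completion.

no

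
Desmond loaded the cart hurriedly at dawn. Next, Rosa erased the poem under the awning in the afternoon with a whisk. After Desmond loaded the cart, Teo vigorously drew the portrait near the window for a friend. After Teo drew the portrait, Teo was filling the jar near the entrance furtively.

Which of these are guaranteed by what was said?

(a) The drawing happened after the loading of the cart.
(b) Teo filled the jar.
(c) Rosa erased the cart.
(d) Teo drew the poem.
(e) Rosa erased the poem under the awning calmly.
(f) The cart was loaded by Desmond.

(a) Entailed — the narrative places the loading before the drawing.
(b) Not entailed — 'was filling' is progressive on an accomplishment; it does not entail the completed 'filled'.
(c) Not entailed — Rosa erased the poem, not the cart; the cart belongs to the loading event.
(d) Not entailed — Teo drew the portrait, not the poem; the poem belongs to the erasing event.
(e) Not entailed — 'calmly' adds information not in the original event.
(f) Entailed — every conjunct here is already in the original loading event.

(a), (f)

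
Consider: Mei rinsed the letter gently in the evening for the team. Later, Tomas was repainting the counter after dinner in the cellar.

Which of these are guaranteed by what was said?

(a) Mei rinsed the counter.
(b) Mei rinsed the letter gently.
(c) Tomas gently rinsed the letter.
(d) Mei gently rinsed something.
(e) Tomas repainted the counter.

(a) Not entailed — Mei rinsed the letter, not the counter; the counter belongs to the repainting event.
(b) Entailed — the original entails any weakening of itself; this just drops 'in the evening', 'for the team'.
(c) Not entailed — the passage has Mei rinsing the letter, not Tomas.
(d) Entailed — every conjunct here is already in the original rinsing event.
(e) Not entailed — 'was repainting' is progressive on an accomplishment; it does not entail the completed 'repainted'.

(b), (d)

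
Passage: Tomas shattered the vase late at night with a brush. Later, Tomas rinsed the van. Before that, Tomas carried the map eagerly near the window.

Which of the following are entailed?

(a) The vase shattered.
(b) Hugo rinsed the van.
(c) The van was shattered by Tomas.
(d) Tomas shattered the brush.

(a)

(a) Entailed — 'Tomas shattered the vase' is causative; it entails the inchoative 'the vase shattered'.
(b) Not entailed — the passage has Tomas rinsing the van, not Hugo.
(c) Not entailed — Tomas shattered the vase, not the van; the van belongs to the rinsing event.
(d) Not entailed — the brush is the instrument, not what was shattered.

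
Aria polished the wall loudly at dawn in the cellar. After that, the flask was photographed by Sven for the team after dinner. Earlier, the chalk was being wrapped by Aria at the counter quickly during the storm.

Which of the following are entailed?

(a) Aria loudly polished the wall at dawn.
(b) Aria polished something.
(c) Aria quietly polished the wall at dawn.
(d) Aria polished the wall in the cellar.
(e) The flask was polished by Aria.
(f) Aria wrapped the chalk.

(a) Entailed — this follows by dropping conjuncts from the polishing event's description.
(b) Entailed — every conjunct here is already in the original polishing event.
(c) Not entailed — 'quietly' adds a manner not in (and inconsistent with) the original.
(d) Entailed — dropping 'at dawn', 'loudly' leaves a sub-description the original still satisfies.
(e) Not entailed — Aria polished the wall, not the flask; the flask belongs to the photographing event.
(f) Not entailed — 'was wrapping' is progressive on an accomplishment; it does not entail the completed 'wrapped'.

(a), (b), (d)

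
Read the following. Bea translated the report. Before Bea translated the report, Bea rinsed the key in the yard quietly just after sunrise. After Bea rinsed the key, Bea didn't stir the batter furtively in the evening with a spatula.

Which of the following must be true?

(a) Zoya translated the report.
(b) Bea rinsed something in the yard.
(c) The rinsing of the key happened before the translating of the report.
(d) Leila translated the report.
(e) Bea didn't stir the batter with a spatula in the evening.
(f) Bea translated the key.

(a) Not entailed — the passage has Bea translating the report, not Zoya.
(b) Entailed — every conjunct here is already in the original rinsing event.
(c) Entailed — the narrative places the rinsing before the translating.
(d) Not entailed — the passage has Bea translating the report, not Leila.
(e) Not entailed — dropping 'furtively' under negation is not valid — the original leaves open that Bea stirred the batter some other way.
(f) Not entailed — Bea translated the report, not the key; the key belongs to the rinsing event.

(b), (c)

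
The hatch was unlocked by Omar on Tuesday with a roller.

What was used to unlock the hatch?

a roller

'with a roller' marks the instrument of the unlocking event.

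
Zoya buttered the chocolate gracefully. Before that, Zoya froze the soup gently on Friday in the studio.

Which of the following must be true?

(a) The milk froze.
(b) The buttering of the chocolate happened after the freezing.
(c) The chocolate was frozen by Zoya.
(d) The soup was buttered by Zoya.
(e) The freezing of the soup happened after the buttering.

(a) Not entailed — the soup is what froze, not the milk.
(b) Entailed — the narrative places the freezing before the buttering.
(c) Not entailed — Zoya froze the soup, not the chocolate; the chocolate belongs to the buttering event.
(d) Not entailed — Zoya buttered the chocolate, not the soup; the soup belongs to the freezing event.
(e) Not entailed — the narrative places the freezing before the buttering, not after.

(b)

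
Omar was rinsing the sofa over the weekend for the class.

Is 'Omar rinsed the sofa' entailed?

yes

'rinse' is atelic; if Omar was rinsing the sofa, then Omar rinsed the sofa (for some time).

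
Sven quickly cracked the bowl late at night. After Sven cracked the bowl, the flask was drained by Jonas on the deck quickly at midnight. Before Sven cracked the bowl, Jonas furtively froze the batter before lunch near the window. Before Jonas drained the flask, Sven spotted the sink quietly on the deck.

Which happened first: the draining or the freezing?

The connectives place the freezing before the draining.

the freezing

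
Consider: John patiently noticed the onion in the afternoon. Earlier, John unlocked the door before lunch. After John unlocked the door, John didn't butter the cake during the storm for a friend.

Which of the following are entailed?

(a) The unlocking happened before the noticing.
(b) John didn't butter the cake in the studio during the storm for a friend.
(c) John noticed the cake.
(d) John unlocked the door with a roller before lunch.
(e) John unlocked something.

(a) Entailed — the narrative places the unlocking before the noticing.
(b) Entailed — under negation, adding a further restriction is entailed: if no such buttering event occurred, none occurred in the studio either.
(c) Not entailed — John noticed the onion, not the cake; the cake belongs to the buttering event.
(d) Not entailed — 'with a roller' adds information not in the original event.
(e) Entailed — the original entails any weakening of itself; this just drops 'before lunch' and generalizes the patient.

(a), (b), (e)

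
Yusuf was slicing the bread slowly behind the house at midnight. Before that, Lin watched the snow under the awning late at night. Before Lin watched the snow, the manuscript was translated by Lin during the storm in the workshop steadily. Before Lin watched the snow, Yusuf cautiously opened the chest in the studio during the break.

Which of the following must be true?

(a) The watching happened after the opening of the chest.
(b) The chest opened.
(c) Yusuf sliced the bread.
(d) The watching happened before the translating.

(a) Entailed — the narrative places the opening before the watching.
(b) Entailed — 'Yusuf opened the chest' is causative; it entails the inchoative 'the chest opened'.
(c) Not entailed — 'was slicing' is progressive on an accomplishment; it does not entail the completed 'sliced'.
(d) Not entailed — the narrative places the translating before the watching, not after.

(a), (b)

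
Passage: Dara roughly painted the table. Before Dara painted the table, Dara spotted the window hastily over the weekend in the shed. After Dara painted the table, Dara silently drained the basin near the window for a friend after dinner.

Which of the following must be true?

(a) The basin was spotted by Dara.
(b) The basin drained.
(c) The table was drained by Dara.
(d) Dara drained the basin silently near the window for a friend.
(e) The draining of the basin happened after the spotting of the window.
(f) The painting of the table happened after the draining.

(a) Not entailed — Dara spotted the window, not the basin; the basin belongs to the draining event.
(b) Entailed — 'Dara drained the basin' is causative; it entails the inchoative 'the basin drained'.
(c) Not entailed — Dara drained the basin, not the table; the table belongs to the painting event.
(d) Entailed — the original entails any weakening of itself; this just drops 'after dinner'.
(e) Entailed — the narrative places the spotting before the draining.
(f) Not entailed — the narrative places the painting before the draining, not after.

(b), (d), (e)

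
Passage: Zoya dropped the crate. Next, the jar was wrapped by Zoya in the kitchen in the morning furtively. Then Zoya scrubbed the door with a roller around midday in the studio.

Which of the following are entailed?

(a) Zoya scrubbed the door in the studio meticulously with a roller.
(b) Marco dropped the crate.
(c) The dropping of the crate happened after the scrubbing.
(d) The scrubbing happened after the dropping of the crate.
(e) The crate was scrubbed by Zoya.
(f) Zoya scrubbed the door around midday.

(a) Not entailed — 'meticulously' adds information not in the original event.
(b) Not entailed — the passage has Zoya dropping the crate, not Marco.
(c) Not entailed — the narrative places the dropping before the scrubbing, not after.
(d) Entailed — the narrative places the dropping before the scrubbing.
(e) Not entailed — Zoya scrubbed the door, not the crate; the crate belongs to the dropping event.
(f) Entailed — dropping 'in the studio', 'with a roller' leaves a sub-description the original still satisfies.

(d), (f)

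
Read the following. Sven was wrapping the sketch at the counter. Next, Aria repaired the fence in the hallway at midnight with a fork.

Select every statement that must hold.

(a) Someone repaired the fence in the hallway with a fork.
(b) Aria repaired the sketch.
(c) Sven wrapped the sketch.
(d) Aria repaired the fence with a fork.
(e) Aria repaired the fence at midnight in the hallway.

(a), (d), (e)

(a) Entailed — every conjunct here is already in the original repairing event.
(b) Not entailed — Aria repaired the fence, not the sketch; the sketch belongs to the wrapping event.
(c) Not entailed — 'was wrapping' is progressive on an accomplishment; it does not entail the completed 'wrapped'.
(d) Entailed — every conjunct here is already in the original repairing event.
(e) Entailed — every conjunct here is already in the original repairing event.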